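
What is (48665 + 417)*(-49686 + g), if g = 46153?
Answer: -173406706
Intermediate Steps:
(48665 + 417)*(-49686 + g) = (48665 + 417)*(-49686 + 46153) = 49082*(-3533) = -173406706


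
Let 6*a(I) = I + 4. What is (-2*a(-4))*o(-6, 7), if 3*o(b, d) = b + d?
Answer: 0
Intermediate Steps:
a(I) = 2/3 + I/6 (a(I) = (I + 4)/6 = (4 + I)/6 = 2/3 + I/6)
o(b, d) = b/3 + d/3 (o(b, d) = (b + d)/3 = b/3 + d/3)
(-2*a(-4))*o(-6, 7) = (-2*(2/3 + (1/6)*(-4)))*((1/3)*(-6) + (1/3)*7) = (-2*(2/3 - 2/3))*(-2 + 7/3) = -2*0*(1/3) = 0*(1/3) = 0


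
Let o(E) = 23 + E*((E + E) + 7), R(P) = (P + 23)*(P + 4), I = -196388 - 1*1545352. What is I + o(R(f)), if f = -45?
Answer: -108195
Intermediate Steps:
I = -1741740 (I = -196388 - 1545352 = -1741740)
R(P) = (4 + P)*(23 + P) (R(P) = (23 + P)*(4 + P) = (4 + P)*(23 + P))
o(E) = 23 + E*(7 + 2*E) (o(E) = 23 + E*(2*E + 7) = 23 + E*(7 + 2*E))
I + o(R(f)) = -1741740 + (23 + 2*(92 + (-45)**2 + 27*(-45))**2 + 7*(92 + (-45)**2 + 27*(-45))) = -1741740 + (23 + 2*(92 + 2025 - 1215)**2 + 7*(92 + 2025 - 1215)) = -1741740 + (23 + 2*902**2 + 7*902) = -1741740 + (23 + 2*813604 + 6314) = -1741740 + (23 + 1627208 + 6314) = -1741740 + 1633545 = -108195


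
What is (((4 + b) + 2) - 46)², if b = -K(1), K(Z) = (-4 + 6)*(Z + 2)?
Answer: 2116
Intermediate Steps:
K(Z) = 4 + 2*Z (K(Z) = 2*(2 + Z) = 4 + 2*Z)
b = -6 (b = -(4 + 2*1) = -(4 + 2) = -1*6 = -6)
(((4 + b) + 2) - 46)² = (((4 - 6) + 2) - 46)² = ((-2 + 2) - 46)² = (0 - 46)² = (-46)² = 2116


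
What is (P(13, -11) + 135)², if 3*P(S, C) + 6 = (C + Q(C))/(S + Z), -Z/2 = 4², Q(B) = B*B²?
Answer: 79619929/3249 ≈ 24506.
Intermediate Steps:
Q(B) = B³
Z = -32 (Z = -2*4² = -2*16 = -32)
P(S, C) = -2 + (C + C³)/(3*(-32 + S)) (P(S, C) = -2 + ((C + C³)/(S - 32))/3 = -2 + ((C + C³)/(-32 + S))/3 = -2 + (C + C³)/(3*(-32 + S)))
(P(13, -11) + 135)² = ((192 - 11 + (-11)³ - 6*13)/(3*(-32 + 13)) + 135)² = ((⅓)*(192 - 11 - 1331 - 78)/(-19) + 135)² = ((⅓)*(-1/19)*(-1228) + 135)² = (1228/57 + 135)² = (8923/57)² = 79619929/3249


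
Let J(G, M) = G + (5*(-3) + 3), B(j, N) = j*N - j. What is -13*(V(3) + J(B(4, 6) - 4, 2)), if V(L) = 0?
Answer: -52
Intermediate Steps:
B(j, N) = -j + N*j (B(j, N) = N*j - j = -j + N*j)
J(G, M) = -12 + G (J(G, M) = G + (-15 + 3) = G - 12 = -12 + G)
-13*(V(3) + J(B(4, 6) - 4, 2)) = -13*(0 + (-12 + (4*(-1 + 6) - 4))) = -13*(0 + (-12 + (4*5 - 4))) = -13*(0 + (-12 + (20 - 4))) = -13*(0 + (-12 + 16)) = -13*(0 + 4) = -13*4 = -52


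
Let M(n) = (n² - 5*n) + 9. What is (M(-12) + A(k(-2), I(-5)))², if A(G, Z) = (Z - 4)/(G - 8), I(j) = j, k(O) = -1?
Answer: 45796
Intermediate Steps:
M(n) = 9 + n² - 5*n
A(G, Z) = (-4 + Z)/(-8 + G)
(M(-12) + A(k(-2), I(-5)))² = ((9 + (-12)² - 5*(-12)) + (-4 - 5)/(-8 - 1))² = ((9 + 144 + 60) - 9/(-9))² = (213 - ⅑*(-9))² = (213 + 1)² = 214² = 45796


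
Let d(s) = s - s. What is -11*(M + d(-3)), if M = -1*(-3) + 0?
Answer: -33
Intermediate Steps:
d(s) = 0
M = 3 (M = 3 + 0 = 3)
-11*(M + d(-3)) = -11*(3 + 0) = -11*3 = -33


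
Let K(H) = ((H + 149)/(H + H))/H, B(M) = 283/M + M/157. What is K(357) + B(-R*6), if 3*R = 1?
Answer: -5663116873/40018986 ≈ -141.51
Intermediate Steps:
R = ⅓ (R = (⅓)*1 = ⅓ ≈ 0.33333)
B(M) = 283/M + M/157 (B(M) = 283/M + M*(1/157) = 283/M + M/157)
K(H) = (149 + H)/(2*H²) (K(H) = ((149 + H)/((2*H)))/H = ((149 + H)*(1/(2*H)))/H = ((149 + H)/(2*H))/H = (149 + H)/(2*H²))
K(357) + B(-R*6) = (½)*(149 + 357)/357² + (283/((-1*⅓*6)) + (-1*⅓*6)/157) = (½)*(1/127449)*506 + (283/((-⅓*6)) + (-⅓*6)/157) = 253/127449 + (283/(-2) + (1/157)*(-2)) = 253/127449 + (283*(-½) - 2/157) = 253/127449 + (-283/2 - 2/157) = 253/127449 - 44435/314 = -5663116873/40018986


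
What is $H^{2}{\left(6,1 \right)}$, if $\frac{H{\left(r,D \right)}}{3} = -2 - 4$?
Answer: $324$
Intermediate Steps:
$H{\left(r,D \right)} = -18$ ($H{\left(r,D \right)} = 3 \left(-2 - 4\right) = 3 \left(-6\right) = -18$)
$H^{2}{\left(6,1 \right)} = \left(-18\right)^{2} = 324$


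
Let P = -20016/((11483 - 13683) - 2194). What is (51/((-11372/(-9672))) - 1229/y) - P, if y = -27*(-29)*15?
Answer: 2840214792731/73360103895 ≈ 38.716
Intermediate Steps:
y = 11745 (y = 783*15 = 11745)
P = 10008/2197 (P = -20016/(-2200 - 2194) = -20016/(-4394) = -20016*(-1/4394) = 10008/2197 ≈ 4.5553)
(51/((-11372/(-9672))) - 1229/y) - P = (51/((-11372/(-9672))) - 1229/11745) - 1*10008/2197 = (51/((-11372*(-1/9672))) - 1229*1/11745) - 10008/2197 = (51/(2843/2418) - 1229/11745) - 10008/2197 = (51*(2418/2843) - 1229/11745) - 10008/2197 = (123318/2843 - 1229/11745) - 10008/2197 = 1444875863/33391035 - 10008/2197 = 2840214792731/73360103895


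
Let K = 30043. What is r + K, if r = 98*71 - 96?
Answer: 36905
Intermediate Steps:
r = 6862 (r = 6958 - 96 = 6862)
r + K = 6862 + 30043 = 36905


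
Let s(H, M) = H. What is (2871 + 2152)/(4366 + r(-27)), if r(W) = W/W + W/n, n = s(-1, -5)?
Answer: 5023/4394 ≈ 1.1432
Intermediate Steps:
n = -1
r(W) = 1 - W (r(W) = W/W + W/(-1) = 1 + W*(-1) = 1 - W)
(2871 + 2152)/(4366 + r(-27)) = (2871 + 2152)/(4366 + (1 - 1*(-27))) = 5023/(4366 + (1 + 27)) = 5023/(4366 + 28) = 5023/4394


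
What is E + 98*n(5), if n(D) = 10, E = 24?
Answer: 1004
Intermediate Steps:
E + 98*n(5) = 24 + 98*10 = 24 + 980 = 1004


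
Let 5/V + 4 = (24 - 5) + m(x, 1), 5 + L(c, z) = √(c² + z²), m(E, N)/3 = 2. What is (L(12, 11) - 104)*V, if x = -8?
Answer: -545/21 + 5*√265/21 ≈ -22.076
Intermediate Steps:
m(E, N) = 6 (m(E, N) = 3*2 = 6)
L(c, z) = -5 + √(c² + z²)
V = 5/21 (V = 5/(-4 + ((24 - 5) + 6)) = 5/(-4 + (19 + 6)) = 5/(-4 + 25) = 5/21 ≈ 0.23810)
(L(12, 11) - 104)*V = ((-5 + √(12² + 11²)) - 104)*(5/21) = ((-5 + √(144 + 121)) - 104)*(5/21) = ((-5 + √265) - 104)*(5/21) = (-109 + √265)*(5/21) = -545/21 + 5*√265/21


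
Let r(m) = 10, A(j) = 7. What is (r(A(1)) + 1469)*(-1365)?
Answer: -2018835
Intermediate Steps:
(r(A(1)) + 1469)*(-1365) = (10 + 1469)*(-1365) = 1479*(-1365) = -2018835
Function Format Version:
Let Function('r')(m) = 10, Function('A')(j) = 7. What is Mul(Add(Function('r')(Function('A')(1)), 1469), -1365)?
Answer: -2018835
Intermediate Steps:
Mul(Add(Function('r')(Function('A')(1)), 1469), -1365) = Mul(Add(10, 1469), -1365) = Mul(1479, -1365) = -2018835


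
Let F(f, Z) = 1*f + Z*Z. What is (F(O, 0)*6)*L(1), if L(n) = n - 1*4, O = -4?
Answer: 72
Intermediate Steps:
F(f, Z) = f + Z²
L(n) = -4 + n (L(n) = n - 4 = -4 + n)
(F(O, 0)*6)*L(1) = ((-4 + 0²)*6)*(-4 + 1) = ((-4 + 0)*6)*(-3) = -4*6*(-3) = -24*(-3) = 72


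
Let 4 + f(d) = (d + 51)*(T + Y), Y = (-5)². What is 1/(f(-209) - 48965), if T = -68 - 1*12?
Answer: -1/40279 ≈ -2.4827e-5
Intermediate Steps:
T = -80 (T = -68 - 12 = -80)
Y = 25
f(d) = -2809 - 55*d (f(d) = -4 + (d + 51)*(-80 + 25) = -4 + (51 + d)*(-55) = -4 + (-2805 - 55*d) = -2809 - 55*d)
1/(f(-209) - 48965) = 1/((-2809 - 55*(-209)) - 48965) = 1/((-2809 + 11495) - 48965) = 1/(8686 - 48965) = 1/(-40279) = -1/40279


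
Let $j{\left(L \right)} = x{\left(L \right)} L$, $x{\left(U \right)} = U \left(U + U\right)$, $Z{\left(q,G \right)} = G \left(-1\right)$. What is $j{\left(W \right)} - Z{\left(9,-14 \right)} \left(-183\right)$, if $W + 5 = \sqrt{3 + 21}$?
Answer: $1592 + 396 \sqrt{6} \approx 2562.0$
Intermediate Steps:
$Z{\left(q,G \right)} = - G$
$x{\left(U \right)} = 2 U^{2}$ ($x{\left(U \right)} = U 2 U = 2 U^{2}$)
$W = -5 + 2 \sqrt{6}$ ($W = -5 + \sqrt{3 + 21} = -5 + \sqrt{24} = -5 + 2 \sqrt{6} \approx -0.10102$)
$j{\left(L \right)} = 2 L^{3}$ ($j{\left(L \right)} = 2 L^{2} L = 2 L^{3}$)
$j{\left(W \right)} - Z{\left(9,-14 \right)} \left(-183\right) = 2 \left(-5 + 2 \sqrt{6}\right)^{3} - \left(-1\right) \left(-14\right) \left(-183\right) = 2 \left(-5 + 2 \sqrt{6}\right)^{3} - 14 \left(-183\right) = 2 \left(-5 + 2 \sqrt{6}\right)^{3} - -2562 = 2 \left(-5 + 2 \sqrt{6}\right)^{3} + 2562 = 2562 + 2 \left(-5 + 2 \sqrt{6}\right)^{3}$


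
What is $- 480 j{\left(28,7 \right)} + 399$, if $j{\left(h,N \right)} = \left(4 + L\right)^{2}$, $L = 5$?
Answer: $-38481$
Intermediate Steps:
$j{\left(h,N \right)} = 81$ ($j{\left(h,N \right)} = \left(4 + 5\right)^{2} = 9^{2} = 81$)
$- 480 j{\left(28,7 \right)} + 399 = \left(-480\right) 81 + 399 = -38880 + 399 = -38481$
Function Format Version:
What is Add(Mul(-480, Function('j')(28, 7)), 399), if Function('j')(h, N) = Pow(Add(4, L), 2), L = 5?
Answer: -38481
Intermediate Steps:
Function('j')(h, N) = 81 (Function('j')(h, N) = Pow(Add(4, 5), 2) = Pow(9, 2) = 81)
Add(Mul(-480, Function('j')(28, 7)), 399) = Add(Mul(-480, 81), 399) = Add(-38880, 399) = -38481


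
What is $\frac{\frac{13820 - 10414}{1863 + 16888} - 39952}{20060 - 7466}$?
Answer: $- \frac{124856091}{39358349} \approx -3.1723$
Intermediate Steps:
$\frac{\frac{13820 - 10414}{1863 + 16888} - 39952}{20060 - 7466} = \frac{\frac{3406}{18751} - 39952}{12594} = \left(3406 \cdot \frac{1}{18751} - 39952\right) \frac{1}{12594} = \left(\frac{3406}{18751} - 39952\right) \frac{1}{12594} = \left(- \frac{749136546}{18751}\right) \frac{1}{12594} = - \frac{124856091}{39358349}$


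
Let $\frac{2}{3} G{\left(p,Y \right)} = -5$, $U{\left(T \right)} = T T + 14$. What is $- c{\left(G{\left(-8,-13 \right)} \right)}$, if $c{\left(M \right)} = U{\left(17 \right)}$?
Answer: $-303$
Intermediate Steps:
$U{\left(T \right)} = 14 + T^{2}$ ($U{\left(T \right)} = T^{2} + 14 = 14 + T^{2}$)
$G{\left(p,Y \right)} = - \frac{15}{2}$ ($G{\left(p,Y \right)} = \frac{3}{2} \left(-5\right) = - \frac{15}{2}$)
$c{\left(M \right)} = 303$ ($c{\left(M \right)} = 14 + 17^{2} = 14 + 289 = 303$)
$- c{\left(G{\left(-8,-13 \right)} \right)} = \left(-1\right) 303 = -303$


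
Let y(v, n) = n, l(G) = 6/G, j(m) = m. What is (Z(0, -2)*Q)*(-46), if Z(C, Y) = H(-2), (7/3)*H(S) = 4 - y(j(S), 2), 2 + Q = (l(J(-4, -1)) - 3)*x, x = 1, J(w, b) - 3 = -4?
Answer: 3036/7 ≈ 433.71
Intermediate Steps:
J(w, b) = -1 (J(w, b) = 3 - 4 = -1)
Q = -11 (Q = -2 + (6/(-1) - 3)*1 = -2 + (6*(-1) - 3)*1 = -2 + (-6 - 3)*1 = -2 - 9*1 = -2 - 9 = -11)
H(S) = 6/7 (H(S) = 3*(4 - 1*2)/7 = 3*(4 - 2)/7 = (3/7)*2 = 6/7)
Z(C, Y) = 6/7
(Z(0, -2)*Q)*(-46) = ((6/7)*(-11))*(-46) = -66/7*(-46) = 3036/7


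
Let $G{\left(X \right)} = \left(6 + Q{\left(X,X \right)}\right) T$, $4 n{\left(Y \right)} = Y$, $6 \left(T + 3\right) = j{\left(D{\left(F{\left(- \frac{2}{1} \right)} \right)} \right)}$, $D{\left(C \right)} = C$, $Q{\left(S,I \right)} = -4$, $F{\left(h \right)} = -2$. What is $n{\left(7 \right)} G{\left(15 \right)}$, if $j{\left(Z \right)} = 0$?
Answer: $- \frac{21}{2} \approx -10.5$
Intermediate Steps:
$T = -3$ ($T = -3 + \frac{1}{6} \cdot 0 = -3 + 0 = -3$)
$n{\left(Y \right)} = \frac{Y}{4}$
$G{\left(X \right)} = -6$ ($G{\left(X \right)} = \left(6 - 4\right) \left(-3\right) = 2 \left(-3\right) = -6$)
$n{\left(7 \right)} G{\left(15 \right)} = \frac{1}{4} \cdot 7 \left(-6\right) = \frac{7}{4} \left(-6\right) = - \frac{21}{2}$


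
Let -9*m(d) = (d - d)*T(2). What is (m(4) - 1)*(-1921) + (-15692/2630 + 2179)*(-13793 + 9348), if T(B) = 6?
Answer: -2539846948/263 ≈ -9.6572e+6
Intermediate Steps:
m(d) = 0 (m(d) = -(d - d)*6/9 = -0*6 = -1/9*0 = 0)
(m(4) - 1)*(-1921) + (-15692/2630 + 2179)*(-13793 + 9348) = (0 - 1)*(-1921) + (-15692/2630 + 2179)*(-13793 + 9348) = -1*(-1921) + (-15692*1/2630 + 2179)*(-4445) = 1921 + (-7846/1315 + 2179)*(-4445) = 1921 + (2857539/1315)*(-4445) = 1921 - 2540352171/263 = -2539846948/263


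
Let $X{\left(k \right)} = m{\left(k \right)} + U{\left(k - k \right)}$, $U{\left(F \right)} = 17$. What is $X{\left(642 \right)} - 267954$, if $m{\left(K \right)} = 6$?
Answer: $-267931$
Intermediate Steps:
$X{\left(k \right)} = 23$ ($X{\left(k \right)} = 6 + 17 = 23$)
$X{\left(642 \right)} - 267954 = 23 - 267954 = -267931$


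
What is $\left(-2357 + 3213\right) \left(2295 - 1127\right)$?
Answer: $999808$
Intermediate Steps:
$\left(-2357 + 3213\right) \left(2295 - 1127\right) = 856 \left(2295 + \left(-1262 + 135\right)\right) = 856 \left(2295 - 1127\right) = 856 \cdot 1168 = 999808$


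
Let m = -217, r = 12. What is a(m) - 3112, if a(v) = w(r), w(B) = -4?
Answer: -3116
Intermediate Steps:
a(v) = -4
a(m) - 3112 = -4 - 3112 = -3116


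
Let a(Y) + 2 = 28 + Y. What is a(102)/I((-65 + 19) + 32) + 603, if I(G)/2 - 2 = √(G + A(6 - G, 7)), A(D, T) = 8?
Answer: 3079/5 - 32*I*√6/5 ≈ 615.8 - 15.677*I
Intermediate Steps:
I(G) = 4 + 2*√(8 + G) (I(G) = 4 + 2*√(G + 8) = 4 + 2*√(8 + G))
a(Y) = 26 + Y (a(Y) = -2 + (28 + Y) = 26 + Y)
a(102)/I((-65 + 19) + 32) + 603 = (26 + 102)/(4 + 2*√(8 + ((-65 + 19) + 32))) + 603 = 128/(4 + 2*√(8 + (-46 + 32))) + 603 = 128/(4 + 2*√(8 - 14)) + 603 = 128/(4 + 2*√(-6)) + 603 = 128/(4 + 2*(I*√6)) + 603 = 128/(4 + 2*I*√6) + 603 = 603 + 128/(4 + 2*I*√6)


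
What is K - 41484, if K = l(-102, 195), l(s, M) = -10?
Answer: -41494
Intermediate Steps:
K = -10
K - 41484 = -10 - 41484 = -41494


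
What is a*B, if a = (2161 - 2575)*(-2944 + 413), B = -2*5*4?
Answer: -41913360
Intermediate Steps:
B = -40 (B = -10*4 = -40)
a = 1047834 (a = -414*(-2531) = 1047834)
a*B = 1047834*(-40) = -41913360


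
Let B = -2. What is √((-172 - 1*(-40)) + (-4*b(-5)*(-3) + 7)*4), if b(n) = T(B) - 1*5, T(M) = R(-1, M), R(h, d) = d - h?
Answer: 14*I*√2 ≈ 19.799*I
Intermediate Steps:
T(M) = 1 + M (T(M) = M - 1*(-1) = M + 1 = 1 + M)
b(n) = -6 (b(n) = (1 - 2) - 1*5 = -1 - 5 = -6)
√((-172 - 1*(-40)) + (-4*b(-5)*(-3) + 7)*4) = √((-172 - 1*(-40)) + (-4*(-6)*(-3) + 7)*4) = √((-172 + 40) + (24*(-3) + 7)*4) = √(-132 + (-72 + 7)*4) = √(-132 - 65*4) = √(-132 - 260) = √(-392) = 14*I*√2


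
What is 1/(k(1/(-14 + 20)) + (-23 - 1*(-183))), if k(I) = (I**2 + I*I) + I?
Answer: 9/1442 ≈ 0.0062413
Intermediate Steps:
k(I) = I + 2*I**2 (k(I) = (I**2 + I**2) + I = 2*I**2 + I = I + 2*I**2)
1/(k(1/(-14 + 20)) + (-23 - 1*(-183))) = 1/((1 + 2/(-14 + 20))/(-14 + 20) + (-23 - 1*(-183))) = 1/((1 + 2/6)/6 + (-23 + 183)) = 1/((1 + 2*(1/6))/6 + 160) = 1/((1 + 1/3)/6 + 160) = 1/((1/6)*(4/3) + 160) = 1/(2/9 + 160) = 1/(1442/9) = 9/1442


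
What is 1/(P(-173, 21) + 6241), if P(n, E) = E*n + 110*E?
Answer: 1/4918 ≈ 0.00020333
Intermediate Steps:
P(n, E) = 110*E + E*n
1/(P(-173, 21) + 6241) = 1/(21*(110 - 173) + 6241) = 1/(21*(-63) + 6241) = 1/(-1323 + 6241) = 1/4918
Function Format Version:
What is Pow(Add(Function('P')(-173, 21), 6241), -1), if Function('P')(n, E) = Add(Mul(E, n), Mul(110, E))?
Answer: Rational(1, 4918) ≈ 0.00020333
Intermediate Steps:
Function('P')(n, E) = Add(Mul(110, E), Mul(E, n))
Pow(Add(Function('P')(-173, 21), 6241), -1) = Pow(Add(Mul(21, Add(110, -173)), 6241), -1) = Pow(Add(Mul(21, -63), 6241), -1) = Pow(Add(-1323, 6241), -1) = Pow(4918, -1) = Rational(1, 4918)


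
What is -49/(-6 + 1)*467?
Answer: 22883/5 ≈ 4576.6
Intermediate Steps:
-49/(-6 + 1)*467 = -49/(-5)*467 = -49*(-⅕)*467 = (49/5)*467 = 22883/5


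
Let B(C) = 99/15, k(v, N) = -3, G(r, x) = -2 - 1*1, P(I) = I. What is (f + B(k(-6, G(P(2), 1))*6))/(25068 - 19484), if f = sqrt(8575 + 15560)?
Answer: 33/27920 + sqrt(24135)/5584 ≈ 0.029003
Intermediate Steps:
G(r, x) = -3 (G(r, x) = -2 - 1 = -3)
f = sqrt(24135) ≈ 155.35
B(C) = 33/5 (B(C) = 99*(1/15) = 33/5)
(f + B(k(-6, G(P(2), 1))*6))/(25068 - 19484) = (sqrt(24135) + 33/5)/(25068 - 19484) = (33/5 + sqrt(24135))/5584 = (33/5 + sqrt(24135))*(1/5584) = 33/27920 + sqrt(24135)/5584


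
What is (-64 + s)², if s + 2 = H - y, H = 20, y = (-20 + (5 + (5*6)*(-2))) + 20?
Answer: 81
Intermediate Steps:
y = -55 (y = (-20 + (5 + 30*(-2))) + 20 = (-20 + (5 - 60)) + 20 = (-20 - 55) + 20 = -75 + 20 = -55)
s = 73 (s = -2 + (20 - 1*(-55)) = -2 + (20 + 55) = -2 + 75 = 73)
(-64 + s)² = (-64 + 73)² = 9² = 81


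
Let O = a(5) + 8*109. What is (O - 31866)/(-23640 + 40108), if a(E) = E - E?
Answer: -15497/8234 ≈ -1.8821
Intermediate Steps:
a(E) = 0
O = 872 (O = 0 + 8*109 = 0 + 872 = 872)
(O - 31866)/(-23640 + 40108) = (872 - 31866)/(-23640 + 40108) = -30994/16468 = -30994*1/16468 = -15497/8234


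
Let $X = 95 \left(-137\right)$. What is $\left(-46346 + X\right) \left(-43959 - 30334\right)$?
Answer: $4410106773$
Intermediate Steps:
$X = -13015$
$\left(-46346 + X\right) \left(-43959 - 30334\right) = \left(-46346 - 13015\right) \left(-43959 - 30334\right) = \left(-59361\right) \left(-74293\right) = 4410106773$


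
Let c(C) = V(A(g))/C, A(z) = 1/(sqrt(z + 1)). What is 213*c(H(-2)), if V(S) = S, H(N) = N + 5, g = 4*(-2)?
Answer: -71*I*sqrt(7)/7 ≈ -26.835*I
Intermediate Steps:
g = -8
A(z) = 1/sqrt(1 + z) (A(z) = 1/(sqrt(1 + z)) = 1/sqrt(1 + z))
H(N) = 5 + N
c(C) = -I*sqrt(7)/(7*C) (c(C) = 1/(sqrt(1 - 8)*C) = 1/(sqrt(-7)*C) = (-I*sqrt(7)/7)/C = -I*sqrt(7)/(7*C))
213*c(H(-2)) = 213*(-I*sqrt(7)/(7*(5 - 2))) = 213*(-1/7*I*sqrt(7)/3) = 213*(-1/7*I*sqrt(7)*1/3) = 213*(-I*sqrt(7)/21) = -71*I*sqrt(7)/7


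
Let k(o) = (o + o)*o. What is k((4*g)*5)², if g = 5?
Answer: 400000000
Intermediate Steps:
k(o) = 2*o² (k(o) = (2*o)*o = 2*o²)
k((4*g)*5)² = (2*((4*5)*5)²)² = (2*(20*5)²)² = (2*100²)² = (2*10000)² = 20000² = 400000000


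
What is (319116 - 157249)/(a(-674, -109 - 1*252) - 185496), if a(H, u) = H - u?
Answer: -161867/185809 ≈ -0.87115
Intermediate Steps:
(319116 - 157249)/(a(-674, -109 - 1*252) - 185496) = (319116 - 157249)/((-674 - (-109 - 1*252)) - 185496) = 161867/((-674 - (-109 - 252)) - 185496) = 161867/((-674 - 1*(-361)) - 185496) = 161867/((-674 + 361) - 185496) = 161867/(-313 - 185496) = 161867/(-185809) = 161867*(-1/185809) = -161867/185809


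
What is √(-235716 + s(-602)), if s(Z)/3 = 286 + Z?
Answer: 6*I*√6574 ≈ 486.48*I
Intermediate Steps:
s(Z) = 858 + 3*Z (s(Z) = 3*(286 + Z) = 858 + 3*Z)
√(-235716 + s(-602)) = √(-235716 + (858 + 3*(-602))) = √(-235716 + (858 - 1806)) = √(-235716 - 948) = √(-236664) = 6*I*√6574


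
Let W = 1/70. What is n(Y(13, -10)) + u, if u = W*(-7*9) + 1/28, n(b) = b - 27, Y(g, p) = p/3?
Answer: -13103/420 ≈ -31.198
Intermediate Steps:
Y(g, p) = p/3 (Y(g, p) = p*(⅓) = p/3)
W = 1/70 ≈ 0.014286
n(b) = -27 + b
u = -121/140 (u = (-7*9)/70 + 1/28 = (1/70)*(-63) + 1/28 = -9/10 + 1/28 = -121/140 ≈ -0.86429)
n(Y(13, -10)) + u = (-27 + (⅓)*(-10)) - 121/140 = (-27 - 10/3) - 121/140 = -91/3 - 121/140 = -13103/420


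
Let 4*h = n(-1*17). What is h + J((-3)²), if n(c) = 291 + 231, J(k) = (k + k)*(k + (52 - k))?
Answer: 2133/2 ≈ 1066.5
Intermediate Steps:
J(k) = 104*k (J(k) = (2*k)*52 = 104*k)
n(c) = 522
h = 261/2 (h = (¼)*522 = 261/2 ≈ 130.50)
h + J((-3)²) = 261/2 + 104*(-3)² = 261/2 + 104*9 = 261/2 + 936 = 2133/2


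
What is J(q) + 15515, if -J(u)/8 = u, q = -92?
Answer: 16251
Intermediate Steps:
J(u) = -8*u
J(q) + 15515 = -8*(-92) + 15515 = 736 + 15515 = 16251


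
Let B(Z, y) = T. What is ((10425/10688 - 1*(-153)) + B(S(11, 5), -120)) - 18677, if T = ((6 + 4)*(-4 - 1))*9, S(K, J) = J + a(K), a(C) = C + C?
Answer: -202783687/10688 ≈ -18973.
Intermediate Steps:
a(C) = 2*C
S(K, J) = J + 2*K
T = -450 (T = (10*(-5))*9 = -50*9 = -450)
B(Z, y) = -450
((10425/10688 - 1*(-153)) + B(S(11, 5), -120)) - 18677 = ((10425/10688 - 1*(-153)) - 450) - 18677 = ((10425*(1/10688) + 153) - 450) - 18677 = ((10425/10688 + 153) - 450) - 18677 = (1645689/10688 - 450) - 18677 = -3163911/10688 - 18677 = -202783687/10688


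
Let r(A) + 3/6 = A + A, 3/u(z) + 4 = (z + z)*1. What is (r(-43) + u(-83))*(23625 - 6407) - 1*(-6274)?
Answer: -126087882/85 ≈ -1.4834e+6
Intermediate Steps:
u(z) = 3/(-4 + 2*z) (u(z) = 3/(-4 + (z + z)*1) = 3/(-4 + (2*z)*1) = 3/(-4 + 2*z))
r(A) = -½ + 2*A (r(A) = -½ + (A + A) = -½ + 2*A)
(r(-43) + u(-83))*(23625 - 6407) - 1*(-6274) = ((-½ + 2*(-43)) + 3/(2*(-2 - 83)))*(23625 - 6407) - 1*(-6274) = ((-½ - 86) + (3/2)/(-85))*17218 + 6274 = (-173/2 + (3/2)*(-1/85))*17218 + 6274 = (-173/2 - 3/170)*17218 + 6274 = -7354/85*17218 + 6274 = -126621172/85 + 6274 = -126087882/85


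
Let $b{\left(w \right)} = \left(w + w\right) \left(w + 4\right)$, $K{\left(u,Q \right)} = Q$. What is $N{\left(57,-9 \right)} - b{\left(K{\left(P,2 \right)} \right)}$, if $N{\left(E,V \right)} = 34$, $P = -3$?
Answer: $10$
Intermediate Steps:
$b{\left(w \right)} = 2 w \left(4 + w\right)$
$N{\left(57,-9 \right)} - b{\left(K{\left(P,2 \right)} \right)} = 34 - 2 \cdot 2 \left(4 + 2\right) = 34 - 2 \cdot 2 \cdot 6 = 34 - 24 = 10$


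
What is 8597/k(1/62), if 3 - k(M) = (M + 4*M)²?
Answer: 33046868/11507 ≈ 2871.9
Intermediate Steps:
k(M) = 3 - 25*M² (k(M) = 3 - (M + 4*M)² = 3 - (5*M)² = 3 - 25*M²)
8597/k(1/62) = 8597/(3 - 25*(1/62)²) = 8597/(3 - 25*1/3844) = 8597/(3 - 25/3844) = 8597/(11507/3844) = 8597*(3844/11507) = 33046868/11507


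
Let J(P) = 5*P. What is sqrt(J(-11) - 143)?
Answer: 3*I*sqrt(22) ≈ 14.071*I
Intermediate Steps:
sqrt(J(-11) - 143) = sqrt(5*(-11) - 143) = sqrt(-55 - 143) = sqrt(-198) = 3*I*sqrt(22)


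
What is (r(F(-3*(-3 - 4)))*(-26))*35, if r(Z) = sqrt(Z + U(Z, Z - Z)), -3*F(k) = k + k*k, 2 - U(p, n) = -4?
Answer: -1820*I*sqrt(37) ≈ -11071.0*I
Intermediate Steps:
U(p, n) = 6 (U(p, n) = 2 - 1*(-4) = 2 + 4 = 6)
F(k) = -k/3 - k**2/3 (F(k) = -(k + k*k)/3 = -(k + k**2)/3 = -k/3 - k**2/3)
r(Z) = sqrt(6 + Z) (r(Z) = sqrt(Z + 6) = sqrt(6 + Z))
(r(F(-3*(-3 - 4)))*(-26))*35 = (sqrt(6 - (-3*(-3 - 4))*(1 - 3*(-3 - 4))/3)*(-26))*35 = (sqrt(6 - (-3*(-7))*(1 - 3*(-7))/3)*(-26))*35 = (sqrt(6 - 1/3*21*(1 + 21))*(-26))*35 = (sqrt(6 - 1/3*21*22)*(-26))*35 = (sqrt(6 - 154)*(-26))*35 = (sqrt(-148)*(-26))*35 = ((2*I*sqrt(37))*(-26))*35 = -52*I*sqrt(37)*35 = -1820*I*sqrt(37)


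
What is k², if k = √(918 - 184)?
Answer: 734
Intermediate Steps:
k = √734 ≈ 27.092
k² = (√734)² = 734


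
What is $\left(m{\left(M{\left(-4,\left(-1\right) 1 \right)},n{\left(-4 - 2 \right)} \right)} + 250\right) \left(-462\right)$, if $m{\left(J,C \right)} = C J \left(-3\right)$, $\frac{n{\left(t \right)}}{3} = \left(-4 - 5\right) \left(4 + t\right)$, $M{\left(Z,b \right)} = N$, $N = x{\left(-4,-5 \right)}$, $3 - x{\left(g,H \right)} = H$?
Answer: $483252$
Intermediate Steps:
$x{\left(g,H \right)} = 3 - H$
$N = 8$ ($N = 3 - -5 = 3 + 5 = 8$)
$M{\left(Z,b \right)} = 8$
$n{\left(t \right)} = -108 - 27 t$ ($n{\left(t \right)} = 3 \left(-4 - 5\right) \left(4 + t\right) = 3 \left(- 9 \left(4 + t\right)\right) = 3 \left(-36 - 9 t\right) = -108 - 27 t$)
$m{\left(J,C \right)} = - 3 C J$
$\left(m{\left(M{\left(-4,\left(-1\right) 1 \right)},n{\left(-4 - 2 \right)} \right)} + 250\right) \left(-462\right) = \left(\left(-3\right) \left(-108 - 27 \left(-4 - 2\right)\right) 8 + 250\right) \left(-462\right) = \left(\left(-3\right) \left(-108 - -162\right) 8 + 250\right) \left(-462\right) = \left(\left(-3\right) \left(-108 + 162\right) 8 + 250\right) \left(-462\right) = \left(\left(-3\right) 54 \cdot 8 + 250\right) \left(-462\right) = \left(-1296 + 250\right) \left(-462\right) = \left(-1046\right) \left(-462\right) = 483252$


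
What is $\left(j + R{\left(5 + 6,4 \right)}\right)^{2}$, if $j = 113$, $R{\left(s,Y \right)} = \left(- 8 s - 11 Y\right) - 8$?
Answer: $729$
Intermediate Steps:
$R{\left(s,Y \right)} = -8 - 11 Y - 8 s$ ($R{\left(s,Y \right)} = \left(- 11 Y - 8 s\right) - 8 = -8 - 11 Y - 8 s$)
$\left(j + R{\left(5 + 6,4 \right)}\right)^{2} = \left(113 - \left(52 + 8 \left(5 + 6\right)\right)\right)^{2} = \left(113 - 140\right)^{2} = \left(-27\right)^{2} = 729$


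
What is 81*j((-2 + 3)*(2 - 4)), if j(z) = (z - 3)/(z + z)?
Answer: 405/4 ≈ 101.25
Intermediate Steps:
j(z) = (-3 + z)/(2*z) (j(z) = (-3 + z)/((2*z)) = (-3 + z)*(1/(2*z)) = (-3 + z)/(2*z))
81*j((-2 + 3)*(2 - 4)) = 81*((-3 + (-2 + 3)*(2 - 4))/(2*(((-2 + 3)*(2 - 4))))) = 81*((-3 + 1*(-2))/(2*((1*(-2))))) = 81*((1/2)*(-3 - 2)/(-2)) = 81*((1/2)*(-1/2)*(-5)) = 81*(5/4) = 405/4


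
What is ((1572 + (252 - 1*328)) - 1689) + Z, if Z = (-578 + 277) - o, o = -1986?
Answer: 1492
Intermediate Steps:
Z = 1685 (Z = (-578 + 277) - 1*(-1986) = -301 + 1986 = 1685)
((1572 + (252 - 1*328)) - 1689) + Z = ((1572 + (252 - 1*328)) - 1689) + 1685 = ((1572 + (252 - 328)) - 1689) + 1685 = ((1572 - 76) - 1689) + 1685 = (1496 - 1689) + 1685 = -193 + 1685 = 1492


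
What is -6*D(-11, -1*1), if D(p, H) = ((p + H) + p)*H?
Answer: -138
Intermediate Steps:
D(p, H) = H*(H + 2*p) (D(p, H) = ((H + p) + p)*H = (H + 2*p)*H = H*(H + 2*p))
-6*D(-11, -1*1) = -6*(-1*1)*(-1*1 + 2*(-11)) = -(-6)*(-1 - 22) = -(-6)*(-23) = -6*23 = -138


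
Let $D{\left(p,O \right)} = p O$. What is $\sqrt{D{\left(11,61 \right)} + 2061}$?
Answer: $2 \sqrt{683} \approx 52.269$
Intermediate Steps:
$D{\left(p,O \right)} = O p$
$\sqrt{D{\left(11,61 \right)} + 2061} = \sqrt{61 \cdot 11 + 2061} = \sqrt{671 + 2061} = \sqrt{2732} = 2 \sqrt{683}$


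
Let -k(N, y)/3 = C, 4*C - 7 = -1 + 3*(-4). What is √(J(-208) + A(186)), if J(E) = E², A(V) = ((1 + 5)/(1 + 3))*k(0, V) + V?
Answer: √173827/2 ≈ 208.46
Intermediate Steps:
C = -3/2 (C = 7/4 + (-1 + 3*(-4))/4 = 7/4 + (-1 - 12)/4 = 7/4 + (¼)*(-13) = 7/4 - 13/4 = -3/2 ≈ -1.5000)
k(N, y) = 9/2 (k(N, y) = -3*(-3/2) = 9/2)
A(V) = 27/4 + V (A(V) = ((1 + 5)/(1 + 3))*(9/2) + V = (6/4)*(9/2) + V = (6*(¼))*(9/2) + V = (3/2)*(9/2) + V = 27/4 + V)
√(J(-208) + A(186)) = √((-208)² + (27/4 + 186)) = √(43264 + 771/4) = √(173827/4) = √173827/2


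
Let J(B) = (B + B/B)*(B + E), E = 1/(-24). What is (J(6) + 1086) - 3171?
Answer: -49039/24 ≈ -2043.3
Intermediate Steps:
E = -1/24 ≈ -0.041667
J(B) = (1 + B)*(-1/24 + B) (J(B) = (B + B/B)*(B - 1/24) = (B + 1)*(-1/24 + B) = (1 + B)*(-1/24 + B))
(J(6) + 1086) - 3171 = ((-1/24 + 6**2 + (23/24)*6) + 1086) - 3171 = ((-1/24 + 36 + 23/4) + 1086) - 3171 = (1001/24 + 1086) - 3171 = 27065/24 - 3171 = -49039/24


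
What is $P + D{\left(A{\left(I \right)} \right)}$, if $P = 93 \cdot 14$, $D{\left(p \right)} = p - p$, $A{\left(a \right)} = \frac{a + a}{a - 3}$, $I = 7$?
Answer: $1302$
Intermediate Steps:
$A{\left(a \right)} = \frac{2 a}{-3 + a}$
$D{\left(p \right)} = 0$
$P = 1302$
$P + D{\left(A{\left(I \right)} \right)} = 1302 + 0 = 1302$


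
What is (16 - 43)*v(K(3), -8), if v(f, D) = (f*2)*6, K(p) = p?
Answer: -972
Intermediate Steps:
v(f, D) = 12*f (v(f, D) = (2*f)*6 = 12*f)
(16 - 43)*v(K(3), -8) = (16 - 43)*(12*3) = -27*36 = -972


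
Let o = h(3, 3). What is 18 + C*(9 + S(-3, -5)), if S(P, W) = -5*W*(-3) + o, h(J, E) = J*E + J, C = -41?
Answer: 2232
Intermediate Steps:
h(J, E) = J + E*J (h(J, E) = E*J + J = J + E*J)
o = 12 (o = 3*(1 + 3) = 3*4 = 12)
S(P, W) = 12 + 15*W (S(P, W) = -5*W*(-3) + 12 = 15*W + 12 = 12 + 15*W)
18 + C*(9 + S(-3, -5)) = 18 - 41*(9 + (12 + 15*(-5))) = 18 - 41*(9 + (12 - 75)) = 18 - 41*(9 - 63) = 18 - 41*(-54) = 18 + 2214 = 2232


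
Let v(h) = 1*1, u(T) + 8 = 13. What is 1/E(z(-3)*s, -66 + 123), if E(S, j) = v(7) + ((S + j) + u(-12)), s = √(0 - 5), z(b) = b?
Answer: 7/446 + I*√5/1338 ≈ 0.015695 + 0.0016712*I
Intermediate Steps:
u(T) = 5 (u(T) = -8 + 13 = 5)
v(h) = 1
s = I*√5 (s = √(-5) = I*√5 ≈ 2.2361*I)
E(S, j) = 6 + S + j (E(S, j) = 1 + ((S + j) + 5) = 1 + (5 + S + j) = 6 + S + j)
1/E(z(-3)*s, -66 + 123) = 1/(6 - 3*I*√5 + (-66 + 123)) = 1/(6 - 3*I*√5 + 57) = 1/(63 - 3*I*√5)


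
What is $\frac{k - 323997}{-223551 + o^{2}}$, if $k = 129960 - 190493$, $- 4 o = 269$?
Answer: $\frac{1230496}{700891} \approx 1.7556$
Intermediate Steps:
$o = - \frac{269}{4}$ ($o = \left(- \frac{1}{4}\right) 269 = - \frac{269}{4} \approx -67.25$)
$k = -60533$
$\frac{k - 323997}{-223551 + o^{2}} = \frac{-60533 - 323997}{-223551 + \left(- \frac{269}{4}\right)^{2}} = - \frac{384530}{-223551 + \frac{72361}{16}} = - \frac{384530}{- \frac{3504455}{16}} = \left(-384530\right) \left(- \frac{16}{3504455}\right) = \frac{1230496}{700891}$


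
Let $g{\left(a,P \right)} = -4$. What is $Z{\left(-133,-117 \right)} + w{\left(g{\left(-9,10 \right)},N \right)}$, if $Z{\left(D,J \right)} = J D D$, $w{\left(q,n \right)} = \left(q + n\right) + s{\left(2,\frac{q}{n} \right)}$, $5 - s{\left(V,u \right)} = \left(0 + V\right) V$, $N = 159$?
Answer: $-2069457$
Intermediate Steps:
$s{\left(V,u \right)} = 5 - V^{2}$ ($s{\left(V,u \right)} = 5 - \left(0 + V\right) V = 5 - V V = 5 - V^{2}$)
$w{\left(q,n \right)} = 1 + n + q$ ($w{\left(q,n \right)} = \left(q + n\right) + \left(5 - 2^{2}\right) = \left(n + q\right) + \left(5 - 4\right) = \left(n + q\right) + 1 = 1 + n + q$)
$Z{\left(D,J \right)} = J D^{2}$ ($Z{\left(D,J \right)} = D J D = J D^{2}$)
$Z{\left(-133,-117 \right)} + w{\left(g{\left(-9,10 \right)},N \right)} = - 117 \left(-133\right)^{2} + \left(1 + 159 - 4\right) = \left(-117\right) 17689 + 156 = -2069613 + 156 = -2069457$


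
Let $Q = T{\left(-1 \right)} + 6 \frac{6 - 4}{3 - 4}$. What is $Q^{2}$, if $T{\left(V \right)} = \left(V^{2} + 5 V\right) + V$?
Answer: $289$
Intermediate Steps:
$T{\left(V \right)} = V^{2} + 6 V$
$Q = -17$ ($Q = - (6 - 1) + 6 \frac{6 - 4}{3 - 4} = \left(-1\right) 5 + 6 \frac{2}{-1} = -5 + 6 \cdot 2 \left(-1\right) = -5 + 6 \left(-2\right) = -5 - 12 = -17$)
$Q^{2} = \left(-17\right)^{2} = 289$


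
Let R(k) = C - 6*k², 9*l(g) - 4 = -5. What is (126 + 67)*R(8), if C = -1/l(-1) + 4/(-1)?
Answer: -73147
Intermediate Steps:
l(g) = -⅑ (l(g) = 4/9 + (⅑)*(-5) = 4/9 - 5/9 = -⅑)
C = 5 (C = -1/(-⅑) + 4/(-1) = -1*(-9) + 4*(-1) = 9 - 4 = 5)
R(k) = 5 - 6*k²
(126 + 67)*R(8) = (126 + 67)*(5 - 6*8²) = 193*(5 - 6*64) = 193*(5 - 384) = 193*(-379) = -73147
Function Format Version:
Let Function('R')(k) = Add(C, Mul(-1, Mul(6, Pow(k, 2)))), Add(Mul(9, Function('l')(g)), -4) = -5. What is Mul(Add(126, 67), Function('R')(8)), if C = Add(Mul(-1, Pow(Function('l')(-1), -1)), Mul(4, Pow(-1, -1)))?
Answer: -73147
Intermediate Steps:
Function('l')(g) = Rational(-1, 9) (Function('l')(g) = Add(Rational(4, 9), Mul(Rational(1, 9), -5)) = Add(Rational(4, 9), Rational(-5, 9)) = Rational(-1, 9))
C = 5 (C = Add(Mul(-1, Pow(Rational(-1, 9), -1)), Mul(4, Pow(-1, -1))) = Add(Mul(-1, -9), Mul(4, -1)) = Add(9, -4) = 5)
Function('R')(k) = Add(5, Mul(-6, Pow(k, 2))) (Function('R')(k) = Add(5, Mul(-1, Mul(6, Pow(k, 2)))) = Add(5, Mul(-6, Pow(k, 2))))
Mul(Add(126, 67), Function('R')(8)) = Mul(Add(126, 67), Add(5, Mul(-6, Pow(8, 2)))) = Mul(193, Add(5, Mul(-6, 64))) = Mul(193, Add(5, -384)) = Mul(193, -379) = -73147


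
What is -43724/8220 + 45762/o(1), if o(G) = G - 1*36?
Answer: -18884699/14385 ≈ -1312.8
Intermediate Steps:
o(G) = -36 + G (o(G) = G - 36 = -36 + G)
-43724/8220 + 45762/o(1) = -43724/8220 + 45762/(-36 + 1) = -43724*1/8220 + 45762/(-35) = -10931/2055 + 45762*(-1/35) = -10931/2055 - 45762/35 = -18884699/14385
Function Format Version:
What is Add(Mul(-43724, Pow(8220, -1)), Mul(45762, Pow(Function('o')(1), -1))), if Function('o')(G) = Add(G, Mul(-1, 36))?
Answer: Rational(-18884699, 14385) ≈ -1312.8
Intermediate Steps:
Function('o')(G) = Add(-36, G) (Function('o')(G) = Add(G, -36) = Add(-36, G))
Add(Mul(-43724, Pow(8220, -1)), Mul(45762, Pow(Function('o')(1), -1))) = Add(Mul(-43724, Pow(8220, -1)), Mul(45762, Pow(Add(-36, 1), -1))) = Add(Mul(-43724, Rational(1, 8220)), Mul(45762, Pow(-35, -1))) = Add(Rational(-10931, 2055), Mul(45762, Rational(-1, 35))) = Add(Rational(-10931, 2055), Rational(-45762, 35)) = Rational(-18884699, 14385)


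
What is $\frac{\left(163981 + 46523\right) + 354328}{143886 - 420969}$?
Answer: $- \frac{564832}{277083} \approx -2.0385$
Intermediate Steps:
$\frac{\left(163981 + 46523\right) + 354328}{143886 - 420969} = \frac{210504 + 354328}{-277083} = 564832 \left(- \frac{1}{277083}\right) = - \frac{564832}{277083}$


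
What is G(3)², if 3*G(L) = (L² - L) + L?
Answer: 9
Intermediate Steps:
G(L) = L²/3 (G(L) = ((L² - L) + L)/3 = L²/3)
G(3)² = ((⅓)*3²)² = ((⅓)*9)² = 3² = 9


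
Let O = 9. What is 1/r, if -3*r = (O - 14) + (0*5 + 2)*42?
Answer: -3/79 ≈ -0.037975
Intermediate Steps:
r = -79/3 (r = -((9 - 14) + (0*5 + 2)*42)/3 = -(-5 + (0 + 2)*42)/3 = -(-5 + 2*42)/3 = -(-5 + 84)/3 = -⅓*79 = -79/3 ≈ -26.333)
1/r = 1/(-79/3) = -3/79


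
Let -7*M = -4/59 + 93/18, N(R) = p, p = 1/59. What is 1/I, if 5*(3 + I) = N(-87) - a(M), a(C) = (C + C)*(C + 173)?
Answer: 15351210/724533053 ≈ 0.021188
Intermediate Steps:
p = 1/59 ≈ 0.016949
N(R) = 1/59
M = -1805/2478 (M = -(-4/59 + 93/18)/7 = -(-4*1/59 + 93*(1/18))/7 = -(-4/59 + 31/6)/7 = -⅐*1805/354 = -1805/2478 ≈ -0.72841)
a(C) = 2*C*(173 + C) (a(C) = (2*C)*(173 + C) = 2*C*(173 + C))
I = 724533053/15351210 (I = -3 + (1/59 - 2*(-1805)*(173 - 1805/2478)/2478)/5 = -3 + (1/59 - 2*(-1805)*426889/(2478*2478))/5 = -3 + (1/59 - 1*(-770534645/3070242))/5 = -3 + (1/59 + 770534645/3070242)/5 = -3 + (⅕)*(770586683/3070242) = -3 + 770586683/15351210 = 724533053/15351210 ≈ 47.197)
1/I = 1/(724533053/15351210) = 15351210/724533053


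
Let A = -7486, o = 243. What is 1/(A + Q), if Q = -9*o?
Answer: -1/9673 ≈ -0.00010338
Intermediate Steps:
Q = -2187 (Q = -9*243 = -2187)
1/(A + Q) = 1/(-7486 - 2187) = 1/(-9673) = -1/9673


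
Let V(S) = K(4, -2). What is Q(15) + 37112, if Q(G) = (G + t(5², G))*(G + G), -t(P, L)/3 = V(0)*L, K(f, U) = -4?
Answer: 42962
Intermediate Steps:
V(S) = -4
t(P, L) = 12*L (t(P, L) = -(-12)*L = 12*L)
Q(G) = 26*G² (Q(G) = (G + 12*G)*(G + G) = (13*G)*(2*G) = 26*G²)
Q(15) + 37112 = 26*15² + 37112 = 26*225 + 37112 = 5850 + 37112 = 42962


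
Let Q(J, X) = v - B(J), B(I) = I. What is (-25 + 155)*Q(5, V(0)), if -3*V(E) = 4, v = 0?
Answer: -650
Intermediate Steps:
V(E) = -4/3 (V(E) = -1/3*4 = -4/3)
Q(J, X) = -J (Q(J, X) = 0 - J = -J)
(-25 + 155)*Q(5, V(0)) = (-25 + 155)*(-1*5) = 130*(-5) = -650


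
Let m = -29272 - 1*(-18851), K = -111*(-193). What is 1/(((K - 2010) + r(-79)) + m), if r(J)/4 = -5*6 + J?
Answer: 1/8556 ≈ 0.00011688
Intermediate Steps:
r(J) = -120 + 4*J (r(J) = 4*(-5*6 + J) = 4*(-30 + J) = -120 + 4*J)
K = 21423
m = -10421 (m = -29272 + 18851 = -10421)
1/(((K - 2010) + r(-79)) + m) = 1/(((21423 - 2010) + (-120 + 4*(-79))) - 10421) = 1/((19413 + (-120 - 316)) - 10421) = 1/((19413 - 436) - 10421) = 1/(18977 - 10421) = 1/8556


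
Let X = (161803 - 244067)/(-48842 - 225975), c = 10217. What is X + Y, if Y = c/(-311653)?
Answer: 22830017103/85647542501 ≈ 0.26656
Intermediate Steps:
Y = -10217/311653 (Y = 10217/(-311653) = 10217*(-1/311653) = -10217/311653 ≈ -0.032783)
X = 82264/274817 (X = -82264/(-274817) = -82264*(-1/274817) = 82264/274817 ≈ 0.29934)
X + Y = 82264/274817 - 10217/311653 = 22830017103/85647542501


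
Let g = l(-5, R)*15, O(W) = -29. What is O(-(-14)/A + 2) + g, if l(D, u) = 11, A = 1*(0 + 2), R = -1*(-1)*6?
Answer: 136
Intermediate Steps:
R = 6 (R = 1*6 = 6)
A = 2 (A = 1*2 = 2)
g = 165 (g = 11*15 = 165)
O(-(-14)/A + 2) + g = -29 + 165 = 136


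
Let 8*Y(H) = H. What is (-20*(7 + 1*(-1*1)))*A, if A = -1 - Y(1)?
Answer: 135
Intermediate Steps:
Y(H) = H/8
A = -9/8 (A = -1 - 1/8 = -1 - 1*⅛ = -1 - ⅛ = -9/8 ≈ -1.1250)
(-20*(7 + 1*(-1*1)))*A = -20*(7 + 1*(-1*1))*(-9/8) = -20*(7 + 1*(-1))*(-9/8) = -20*(7 - 1)*(-9/8) = -20*6*(-9/8) = -120*(-9/8) = 135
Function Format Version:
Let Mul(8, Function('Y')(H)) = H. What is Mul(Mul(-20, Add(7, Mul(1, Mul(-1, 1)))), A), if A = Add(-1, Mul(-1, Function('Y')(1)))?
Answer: 135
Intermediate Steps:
Function('Y')(H) = Mul(Rational(1, 8), H)
A = Rational(-9, 8) (A = Add(-1, Mul(-1, Mul(Rational(1, 8), 1))) = Add(-1, Mul(-1, Rational(1, 8))) = Add(-1, Rational(-1, 8)) = Rational(-9, 8) ≈ -1.1250)
Mul(Mul(-20, Add(7, Mul(1, Mul(-1, 1)))), A) = Mul(Mul(-20, Add(7, Mul(1, Mul(-1, 1)))), Rational(-9, 8)) = Mul(Mul(-20, Add(7, Mul(1, -1))), Rational(-9, 8)) = Mul(Mul(-20, Add(7, -1)), Rational(-9, 8)) = Mul(Mul(-20, 6), Rational(-9, 8)) = Mul(-120, Rational(-9, 8)) = 135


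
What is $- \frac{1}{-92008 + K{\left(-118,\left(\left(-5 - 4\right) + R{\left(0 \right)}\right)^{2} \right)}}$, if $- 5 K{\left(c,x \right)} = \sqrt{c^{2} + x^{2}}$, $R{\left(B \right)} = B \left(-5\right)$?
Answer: $\frac{460040}{42327356223} - \frac{\sqrt{20485}}{42327356223} \approx 1.0865 \cdot 10^{-5}$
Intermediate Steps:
$R{\left(B \right)} = - 5 B$
$K{\left(c,x \right)} = - \frac{\sqrt{c^{2} + x^{2}}}{5}$
$- \frac{1}{-92008 + K{\left(-118,\left(\left(-5 - 4\right) + R{\left(0 \right)}\right)^{2} \right)}} = - \frac{1}{-92008 - \frac{\sqrt{\left(-118\right)^{2} + \left(\left(\left(-5 - 4\right) - 0\right)^{2}\right)^{2}}}{5}} = - \frac{1}{-92008 - \frac{\sqrt{13924 + \left(\left(\left(-5 - 4\right) + 0\right)^{2}\right)^{2}}}{5}} = - \frac{1}{-92008 - \frac{\sqrt{13924 + \left(\left(-9 + 0\right)^{2}\right)^{2}}}{5}} = - \frac{1}{-92008 - \frac{\sqrt{13924 + \left(\left(-9\right)^{2}\right)^{2}}}{5}} = - \frac{1}{-92008 - \frac{\sqrt{13924 + 81^{2}}}{5}} = - \frac{1}{-92008 - \frac{\sqrt{13924 + 6561}}{5}} = - \frac{1}{-92008 - \frac{\sqrt{20485}}{5}}$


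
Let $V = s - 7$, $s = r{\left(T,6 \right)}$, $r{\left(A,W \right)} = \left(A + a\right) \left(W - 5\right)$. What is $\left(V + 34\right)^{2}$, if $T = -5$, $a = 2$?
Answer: $576$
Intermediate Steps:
$r{\left(A,W \right)} = \left(-5 + W\right) \left(2 + A\right)$ ($r{\left(A,W \right)} = \left(A + 2\right) \left(W - 5\right) = \left(2 + A\right) \left(-5 + W\right) = \left(-5 + W\right) \left(2 + A\right)$)
$s = -3$ ($s = -10 - -25 + 2 \cdot 6 - 30 = -10 + 25 + 12 - 30 = -3$)
$V = -10$ ($V = -3 - 7 = -10$)
$\left(V + 34\right)^{2} = \left(-10 + 34\right)^{2} = 24^{2} = 576$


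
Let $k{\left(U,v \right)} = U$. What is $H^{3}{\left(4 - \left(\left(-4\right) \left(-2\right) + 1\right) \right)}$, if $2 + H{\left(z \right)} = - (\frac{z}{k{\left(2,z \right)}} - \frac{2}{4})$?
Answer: $1$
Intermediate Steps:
$H{\left(z \right)} = - \frac{3}{2} - \frac{z}{2}$ ($H{\left(z \right)} = -2 - \left(\frac{z}{2} - \frac{2}{4}\right) = -2 - \left(z \frac{1}{2} - \frac{1}{2}\right) = -2 - \left(\frac{z}{2} - \frac{1}{2}\right) = -2 - \left(- \frac{1}{2} + \frac{z}{2}\right) = - \frac{3}{2} - \frac{z}{2}$)
$H^{3}{\left(4 - \left(\left(-4\right) \left(-2\right) + 1\right) \right)} = \left(- \frac{3}{2} - \frac{4 - \left(\left(-4\right) \left(-2\right) + 1\right)}{2}\right)^{3} = \left(- \frac{3}{2} - \frac{4 - \left(8 + 1\right)}{2}\right)^{3} = \left(- \frac{3}{2} - \frac{4 - 9}{2}\right)^{3} = \left(- \frac{3}{2} - - \frac{5}{2}\right)^{3} = \left(- \frac{3}{2} + \frac{5}{2}\right)^{3} = 1^{3} = 1$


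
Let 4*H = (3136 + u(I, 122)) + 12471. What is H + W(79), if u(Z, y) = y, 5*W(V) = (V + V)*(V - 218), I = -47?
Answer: -9203/20 ≈ -460.15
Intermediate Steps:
W(V) = 2*V*(-218 + V)/5 (W(V) = ((V + V)*(V - 218))/5 = ((2*V)*(-218 + V))/5 = (2*V*(-218 + V))/5 = 2*V*(-218 + V)/5)
H = 15729/4 (H = ((3136 + 122) + 12471)/4 = (3258 + 12471)/4 = (1/4)*15729 = 15729/4 ≈ 3932.3)
H + W(79) = 15729/4 + (2/5)*79*(-218 + 79) = 15729/4 + (2/5)*79*(-139) = 15729/4 - 21962/5 = -9203/20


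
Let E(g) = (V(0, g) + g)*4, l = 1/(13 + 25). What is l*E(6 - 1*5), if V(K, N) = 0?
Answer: 2/19 ≈ 0.10526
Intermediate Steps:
l = 1/38 ≈ 0.026316
E(g) = 4*g (E(g) = (0 + g)*4 = g*4 = 4*g)
l*E(6 - 1*5) = (4*(6 - 1*5))/38 = (4*(6 - 5))/38 = (4*1)/38 = (1/38)*4 = 2/19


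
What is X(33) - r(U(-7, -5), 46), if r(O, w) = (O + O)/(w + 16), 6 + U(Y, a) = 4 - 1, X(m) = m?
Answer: 1026/31 ≈ 33.097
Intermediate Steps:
U(Y, a) = -3 (U(Y, a) = -6 + (4 - 1) = -6 + 3 = -3)
r(O, w) = 2*O/(16 + w) (r(O, w) = (2*O)/(16 + w) = 2*O/(16 + w))
X(33) - r(U(-7, -5), 46) = 33 - 2*(-3)/(16 + 46) = 33 - 2*(-3)/62 = 33 - 1*(-3/31) = 33 + 3/31 = 1026/31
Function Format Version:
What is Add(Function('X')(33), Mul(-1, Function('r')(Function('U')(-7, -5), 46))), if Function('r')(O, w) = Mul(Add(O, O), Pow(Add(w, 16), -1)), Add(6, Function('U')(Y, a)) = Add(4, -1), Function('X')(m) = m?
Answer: Rational(1026, 31) ≈ 33.097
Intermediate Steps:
Function('U')(Y, a) = -3 (Function('U')(Y, a) = Add(-6, Add(4, -1)) = Add(-6, 3) = -3)
Function('r')(O, w) = Mul(2, O, Pow(Add(16, w), -1)) (Function('r')(O, w) = Mul(Mul(2, O), Pow(Add(16, w), -1)) = Mul(2, O, Pow(Add(16, w), -1)))
Add(Function('X')(33), Mul(-1, Function('r')(Function('U')(-7, -5), 46))) = Add(33, Mul(-1, Mul(2, -3, Pow(Add(16, 46), -1)))) = Add(33, Mul(-1, Mul(2, -3, Pow(62, -1)))) = Add(33, Mul(-1, Mul(2, -3, Rational(1, 62)))) = Add(33, Mul(-1, Rational(-3, 31))) = Add(33, Rational(3, 31)) = Rational(1026, 31)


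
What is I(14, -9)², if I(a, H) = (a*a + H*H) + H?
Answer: 71824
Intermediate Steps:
I(a, H) = H + H² + a² (I(a, H) = (a² + H²) + H = (H² + a²) + H = H + H² + a²)
I(14, -9)² = (-9 + (-9)² + 14²)² = (-9 + 81 + 196)² = 268² = 71824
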